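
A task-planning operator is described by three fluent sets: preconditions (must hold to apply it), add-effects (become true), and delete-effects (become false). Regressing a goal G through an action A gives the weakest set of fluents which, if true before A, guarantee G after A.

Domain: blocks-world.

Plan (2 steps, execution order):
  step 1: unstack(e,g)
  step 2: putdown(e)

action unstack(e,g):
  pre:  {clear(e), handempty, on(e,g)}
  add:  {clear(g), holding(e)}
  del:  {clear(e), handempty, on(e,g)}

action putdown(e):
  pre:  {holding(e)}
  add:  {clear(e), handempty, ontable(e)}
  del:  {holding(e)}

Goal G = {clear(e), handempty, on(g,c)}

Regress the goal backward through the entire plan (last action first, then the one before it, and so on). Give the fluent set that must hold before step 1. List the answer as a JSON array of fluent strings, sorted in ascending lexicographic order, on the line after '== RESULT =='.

Regress step by step:
  through step 2 (putdown(e)): drop {clear(e), handempty}, keep {on(g,c)}, require {holding(e)}
    → {holding(e), on(g,c)}
  through step 1 (unstack(e,g)): drop {holding(e)}, keep {on(g,c)}, require {clear(e), handempty, on(e,g)}
    → {clear(e), handempty, on(e,g), on(g,c)}

== RESULT ==
["clear(e)", "handempty", "on(e,g)", "on(g,c)"]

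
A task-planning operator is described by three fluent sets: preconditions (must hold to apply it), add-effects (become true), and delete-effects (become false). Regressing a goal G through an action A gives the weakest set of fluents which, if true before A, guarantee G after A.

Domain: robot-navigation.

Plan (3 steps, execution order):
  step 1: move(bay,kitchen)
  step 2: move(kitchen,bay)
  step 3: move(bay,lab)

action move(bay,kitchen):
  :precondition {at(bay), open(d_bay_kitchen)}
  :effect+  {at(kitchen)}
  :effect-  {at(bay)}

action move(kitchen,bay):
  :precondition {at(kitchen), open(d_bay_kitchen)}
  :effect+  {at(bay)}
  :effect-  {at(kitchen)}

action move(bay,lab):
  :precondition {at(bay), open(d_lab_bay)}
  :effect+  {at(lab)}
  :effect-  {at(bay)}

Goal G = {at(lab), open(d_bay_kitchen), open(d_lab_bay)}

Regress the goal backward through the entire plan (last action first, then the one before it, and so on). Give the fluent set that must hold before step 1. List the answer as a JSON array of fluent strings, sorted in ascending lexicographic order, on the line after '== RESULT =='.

Work backward from the goal:
  through step 3 (move(bay,lab)): drop {at(lab)}, keep {open(d_bay_kitchen), open(d_lab_bay)}, require {at(bay), open(d_lab_bay)}
    → {at(bay), open(d_bay_kitchen), open(d_lab_bay)}
  through step 2 (move(kitchen,bay)): drop {at(bay)}, keep {open(d_bay_kitchen), open(d_lab_bay)}, require {at(kitchen), open(d_bay_kitchen)}
    → {at(kitchen), open(d_bay_kitchen), open(d_lab_bay)}
  through step 1 (move(bay,kitchen)): drop {at(kitchen)}, keep {open(d_bay_kitchen), open(d_lab_bay)}, require {at(bay), open(d_bay_kitchen)}
    → {at(bay), open(d_bay_kitchen), open(d_lab_bay)}

== RESULT ==
["at(bay)", "open(d_bay_kitchen)", "open(d_lab_bay)"]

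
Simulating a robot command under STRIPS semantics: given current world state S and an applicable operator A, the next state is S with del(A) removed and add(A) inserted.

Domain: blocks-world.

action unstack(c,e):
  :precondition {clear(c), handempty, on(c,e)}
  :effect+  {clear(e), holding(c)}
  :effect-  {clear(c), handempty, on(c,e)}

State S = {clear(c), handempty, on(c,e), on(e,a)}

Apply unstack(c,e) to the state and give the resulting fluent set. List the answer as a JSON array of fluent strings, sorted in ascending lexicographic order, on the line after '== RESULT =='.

Progress:
  pre ⊆ S: {clear(c), handempty, on(c,e)} ⊆ S  — applicable
  S \ del = {on(e,a)}
  ∪ add   = {clear(e), holding(c), on(e,a)}

== RESULT ==
["clear(e)", "holding(c)", "on(e,a)"]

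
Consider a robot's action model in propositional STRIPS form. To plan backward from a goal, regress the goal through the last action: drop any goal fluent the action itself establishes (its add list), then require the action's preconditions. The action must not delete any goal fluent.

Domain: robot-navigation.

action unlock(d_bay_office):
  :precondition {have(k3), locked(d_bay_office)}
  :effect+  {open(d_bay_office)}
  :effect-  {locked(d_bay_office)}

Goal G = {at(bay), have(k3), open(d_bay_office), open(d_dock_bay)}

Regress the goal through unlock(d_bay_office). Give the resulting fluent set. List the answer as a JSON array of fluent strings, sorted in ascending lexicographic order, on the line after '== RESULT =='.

Compute (G \ add) ∪ pre:
  G ∩ del = {}  (empty — regression defined)
  G \ add = {at(bay), have(k3), open(d_bay_office), open(d_dock_bay)} \ {open(d_bay_office)} = {at(bay), have(k3), open(d_dock_bay)}
  ∪ pre   = {at(bay), have(k3), open(d_dock_bay)} ∪ {have(k3), locked(d_bay_office)}
          = {at(bay), have(k3), locked(d_bay_office), open(d_dock_bay)}

== RESULT ==
["at(bay)", "have(k3)", "locked(d_bay_office)", "open(d_dock_bay)"]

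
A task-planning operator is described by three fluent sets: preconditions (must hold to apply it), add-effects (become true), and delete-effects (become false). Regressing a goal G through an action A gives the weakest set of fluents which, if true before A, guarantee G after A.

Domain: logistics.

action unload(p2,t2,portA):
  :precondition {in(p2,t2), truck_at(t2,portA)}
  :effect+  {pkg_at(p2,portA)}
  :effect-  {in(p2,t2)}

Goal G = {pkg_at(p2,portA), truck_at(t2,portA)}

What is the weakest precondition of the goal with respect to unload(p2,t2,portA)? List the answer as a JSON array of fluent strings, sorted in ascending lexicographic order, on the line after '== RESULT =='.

Regress:
  G ∩ del = {}  (empty — regression defined)
  G \ add = {pkg_at(p2,portA), truck_at(t2,portA)} \ {pkg_at(p2,portA)} = {truck_at(t2,portA)}
  ∪ pre   = {truck_at(t2,portA)} ∪ {in(p2,t2), truck_at(t2,portA)}
          = {in(p2,t2), truck_at(t2,portA)}

== RESULT ==
["in(p2,t2)", "truck_at(t2,portA)"]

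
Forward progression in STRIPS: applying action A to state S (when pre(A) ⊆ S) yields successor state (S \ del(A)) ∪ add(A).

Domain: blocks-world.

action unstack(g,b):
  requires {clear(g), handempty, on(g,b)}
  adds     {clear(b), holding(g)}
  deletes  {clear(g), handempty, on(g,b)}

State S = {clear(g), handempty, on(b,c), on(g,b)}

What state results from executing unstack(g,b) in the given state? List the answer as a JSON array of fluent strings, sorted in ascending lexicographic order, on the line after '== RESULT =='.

Progress:
  pre ⊆ S: {clear(g), handempty, on(g,b)} ⊆ S  — applicable
  S \ del = {on(b,c)}
  ∪ add   = {clear(b), holding(g), on(b,c)}

== RESULT ==
["clear(b)", "holding(g)", "on(b,c)"]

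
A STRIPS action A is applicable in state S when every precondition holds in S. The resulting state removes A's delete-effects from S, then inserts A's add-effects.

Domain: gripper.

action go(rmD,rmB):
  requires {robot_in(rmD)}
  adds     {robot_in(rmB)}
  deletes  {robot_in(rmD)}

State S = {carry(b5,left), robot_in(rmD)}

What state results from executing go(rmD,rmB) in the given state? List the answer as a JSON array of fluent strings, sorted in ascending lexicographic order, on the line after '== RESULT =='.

Compute (S \ del) ∪ add:
  pre ⊆ S: {robot_in(rmD)} ⊆ S  — applicable
  S \ del = {carry(b5,left)}
  ∪ add   = {carry(b5,left), robot_in(rmB)}

== RESULT ==
["carry(b5,left)", "robot_in(rmB)"]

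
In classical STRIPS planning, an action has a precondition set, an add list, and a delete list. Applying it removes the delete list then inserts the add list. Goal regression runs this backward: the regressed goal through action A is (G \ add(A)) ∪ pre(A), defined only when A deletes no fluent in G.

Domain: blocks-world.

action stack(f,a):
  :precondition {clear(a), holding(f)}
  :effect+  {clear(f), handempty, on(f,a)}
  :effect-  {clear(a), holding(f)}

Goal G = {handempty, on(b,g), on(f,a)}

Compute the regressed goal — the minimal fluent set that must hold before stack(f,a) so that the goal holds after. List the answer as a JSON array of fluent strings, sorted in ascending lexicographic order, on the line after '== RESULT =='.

Compute (G \ add) ∪ pre:
  G ∩ del = {}  (empty — regression defined)
  G \ add = {handempty, on(b,g), on(f,a)} \ {clear(f), handempty, on(f,a)} = {on(b,g)}
  ∪ pre   = {on(b,g)} ∪ {clear(a), holding(f)}
          = {clear(a), holding(f), on(b,g)}

== RESULT ==
["clear(a)", "holding(f)", "on(b,g)"]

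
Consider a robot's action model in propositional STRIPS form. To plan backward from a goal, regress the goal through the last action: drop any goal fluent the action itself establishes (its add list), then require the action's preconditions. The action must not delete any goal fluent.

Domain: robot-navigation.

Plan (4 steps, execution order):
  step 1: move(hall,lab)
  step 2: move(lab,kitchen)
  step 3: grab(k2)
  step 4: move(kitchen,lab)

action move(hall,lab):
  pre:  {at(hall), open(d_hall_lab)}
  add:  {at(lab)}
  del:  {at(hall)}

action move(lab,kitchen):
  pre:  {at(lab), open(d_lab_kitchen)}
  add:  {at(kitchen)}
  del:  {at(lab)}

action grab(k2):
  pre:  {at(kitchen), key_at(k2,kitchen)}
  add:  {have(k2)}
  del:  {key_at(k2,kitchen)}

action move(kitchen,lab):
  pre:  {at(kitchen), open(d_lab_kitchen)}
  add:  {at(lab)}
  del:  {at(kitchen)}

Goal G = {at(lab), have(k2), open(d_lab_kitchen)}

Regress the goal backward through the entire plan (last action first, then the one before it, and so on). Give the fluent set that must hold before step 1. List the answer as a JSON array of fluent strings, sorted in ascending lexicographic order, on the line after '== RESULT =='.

Regress step by step:
  through step 4 (move(kitchen,lab)): drop {at(lab)}, keep {have(k2), open(d_lab_kitchen)}, require {at(kitchen), open(d_lab_kitchen)}
    → {at(kitchen), have(k2), open(d_lab_kitchen)}
  through step 3 (grab(k2)): drop {have(k2)}, keep {at(kitchen), open(d_lab_kitchen)}, require {at(kitchen), key_at(k2,kitchen)}
    → {at(kitchen), key_at(k2,kitchen), open(d_lab_kitchen)}
  through step 2 (move(lab,kitchen)): drop {at(kitchen)}, keep {key_at(k2,kitchen), open(d_lab_kitchen)}, require {at(lab), open(d_lab_kitchen)}
    → {at(lab), key_at(k2,kitchen), open(d_lab_kitchen)}
  through step 1 (move(hall,lab)): drop {at(lab)}, keep {key_at(k2,kitchen), open(d_lab_kitchen)}, require {at(hall), open(d_hall_lab)}
    → {at(hall), key_at(k2,kitchen), open(d_hall_lab), open(d_lab_kitchen)}

== RESULT ==
["at(hall)", "key_at(k2,kitchen)", "open(d_hall_lab)", "open(d_lab_kitchen)"]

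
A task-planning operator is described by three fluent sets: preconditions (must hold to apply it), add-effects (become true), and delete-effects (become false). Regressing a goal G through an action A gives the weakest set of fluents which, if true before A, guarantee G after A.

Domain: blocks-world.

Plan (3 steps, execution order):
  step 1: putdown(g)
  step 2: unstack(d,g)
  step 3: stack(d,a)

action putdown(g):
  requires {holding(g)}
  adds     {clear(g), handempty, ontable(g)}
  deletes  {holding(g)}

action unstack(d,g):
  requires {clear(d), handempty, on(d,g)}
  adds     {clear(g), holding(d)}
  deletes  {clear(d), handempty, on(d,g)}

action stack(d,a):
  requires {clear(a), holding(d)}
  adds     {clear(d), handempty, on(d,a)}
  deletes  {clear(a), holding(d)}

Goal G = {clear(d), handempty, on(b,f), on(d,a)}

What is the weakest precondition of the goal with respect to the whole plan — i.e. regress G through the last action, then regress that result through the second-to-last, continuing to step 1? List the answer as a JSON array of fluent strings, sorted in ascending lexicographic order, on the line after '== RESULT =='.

Regress step by step:
  through step 3 (stack(d,a)): drop {clear(d), handempty, on(d,a)}, keep {on(b,f)}, require {clear(a), holding(d)}
    → {clear(a), holding(d), on(b,f)}
  through step 2 (unstack(d,g)): drop {holding(d)}, keep {clear(a), on(b,f)}, require {clear(d), handempty, on(d,g)}
    → {clear(a), clear(d), handempty, on(b,f), on(d,g)}
  through step 1 (putdown(g)): drop {handempty}, keep {clear(a), clear(d), on(b,f), on(d,g)}, require {holding(g)}
    → {clear(a), clear(d), holding(g), on(b,f), on(d,g)}

== RESULT ==
["clear(a)", "clear(d)", "holding(g)", "on(b,f)", "on(d,g)"]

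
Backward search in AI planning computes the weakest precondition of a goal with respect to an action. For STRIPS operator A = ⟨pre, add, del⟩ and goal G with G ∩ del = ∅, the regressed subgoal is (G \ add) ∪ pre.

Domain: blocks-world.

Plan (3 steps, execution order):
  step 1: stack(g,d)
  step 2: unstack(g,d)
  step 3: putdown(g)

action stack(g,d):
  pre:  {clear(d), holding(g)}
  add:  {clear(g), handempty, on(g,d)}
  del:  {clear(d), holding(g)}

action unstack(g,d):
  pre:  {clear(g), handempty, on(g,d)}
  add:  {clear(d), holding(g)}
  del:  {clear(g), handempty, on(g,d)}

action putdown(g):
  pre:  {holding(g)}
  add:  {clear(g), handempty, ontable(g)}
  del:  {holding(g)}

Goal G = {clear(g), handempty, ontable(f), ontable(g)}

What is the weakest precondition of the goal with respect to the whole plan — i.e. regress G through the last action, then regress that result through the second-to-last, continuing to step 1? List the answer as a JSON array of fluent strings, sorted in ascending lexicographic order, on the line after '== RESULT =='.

Work backward from the goal:
  through step 3 (putdown(g)): drop {clear(g), handempty, ontable(g)}, keep {ontable(f)}, require {holding(g)}
    → {holding(g), ontable(f)}
  through step 2 (unstack(g,d)): drop {holding(g)}, keep {ontable(f)}, require {clear(g), handempty, on(g,d)}
    → {clear(g), handempty, on(g,d), ontable(f)}
  through step 1 (stack(g,d)): drop {clear(g), handempty, on(g,d)}, keep {ontable(f)}, require {clear(d), holding(g)}
    → {clear(d), holding(g), ontable(f)}

== RESULT ==
["clear(d)", "holding(g)", "ontable(f)"]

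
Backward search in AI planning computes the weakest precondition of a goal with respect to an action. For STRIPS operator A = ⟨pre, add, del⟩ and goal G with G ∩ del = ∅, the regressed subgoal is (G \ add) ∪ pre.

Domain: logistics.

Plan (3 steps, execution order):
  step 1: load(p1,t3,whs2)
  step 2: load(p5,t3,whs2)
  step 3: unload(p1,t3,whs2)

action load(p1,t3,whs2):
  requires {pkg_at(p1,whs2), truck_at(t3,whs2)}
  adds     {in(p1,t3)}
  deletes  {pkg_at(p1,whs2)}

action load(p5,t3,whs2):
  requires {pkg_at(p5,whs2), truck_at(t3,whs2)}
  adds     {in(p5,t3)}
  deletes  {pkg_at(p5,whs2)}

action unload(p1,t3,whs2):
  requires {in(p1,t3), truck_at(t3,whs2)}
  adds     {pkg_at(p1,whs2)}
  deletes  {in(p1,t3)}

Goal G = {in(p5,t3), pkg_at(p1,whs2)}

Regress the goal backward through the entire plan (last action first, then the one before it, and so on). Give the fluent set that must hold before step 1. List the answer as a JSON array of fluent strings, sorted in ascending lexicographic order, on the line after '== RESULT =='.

Regress step by step:
  through step 3 (unload(p1,t3,whs2)): drop {pkg_at(p1,whs2)}, keep {in(p5,t3)}, require {in(p1,t3), truck_at(t3,whs2)}
    → {in(p1,t3), in(p5,t3), truck_at(t3,whs2)}
  through step 2 (load(p5,t3,whs2)): drop {in(p5,t3)}, keep {in(p1,t3), truck_at(t3,whs2)}, require {pkg_at(p5,whs2), truck_at(t3,whs2)}
    → {in(p1,t3), pkg_at(p5,whs2), truck_at(t3,whs2)}
  through step 1 (load(p1,t3,whs2)): drop {in(p1,t3)}, keep {pkg_at(p5,whs2), truck_at(t3,whs2)}, require {pkg_at(p1,whs2), truck_at(t3,whs2)}
    → {pkg_at(p1,whs2), pkg_at(p5,whs2), truck_at(t3,whs2)}

== RESULT ==
["pkg_at(p1,whs2)", "pkg_at(p5,whs2)", "truck_at(t3,whs2)"]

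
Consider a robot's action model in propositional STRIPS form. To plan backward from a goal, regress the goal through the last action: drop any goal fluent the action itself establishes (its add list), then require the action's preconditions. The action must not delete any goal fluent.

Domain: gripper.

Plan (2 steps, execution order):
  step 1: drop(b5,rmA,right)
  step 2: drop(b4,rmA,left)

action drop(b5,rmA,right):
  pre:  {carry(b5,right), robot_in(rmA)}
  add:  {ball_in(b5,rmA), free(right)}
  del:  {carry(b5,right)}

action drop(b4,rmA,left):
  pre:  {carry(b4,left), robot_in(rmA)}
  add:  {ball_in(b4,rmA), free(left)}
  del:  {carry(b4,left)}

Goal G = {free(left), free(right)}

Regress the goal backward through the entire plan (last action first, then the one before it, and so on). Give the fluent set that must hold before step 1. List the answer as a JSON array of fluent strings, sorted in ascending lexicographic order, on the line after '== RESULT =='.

Regress step by step:
  through step 2 (drop(b4,rmA,left)): drop {free(left)}, keep {free(right)}, require {carry(b4,left), robot_in(rmA)}
    → {carry(b4,left), free(right), robot_in(rmA)}
  through step 1 (drop(b5,rmA,right)): drop {free(right)}, keep {carry(b4,left), robot_in(rmA)}, require {carry(b5,right), robot_in(rmA)}
    → {carry(b4,left), carry(b5,right), robot_in(rmA)}

== RESULT ==
["carry(b4,left)", "carry(b5,right)", "robot_in(rmA)"]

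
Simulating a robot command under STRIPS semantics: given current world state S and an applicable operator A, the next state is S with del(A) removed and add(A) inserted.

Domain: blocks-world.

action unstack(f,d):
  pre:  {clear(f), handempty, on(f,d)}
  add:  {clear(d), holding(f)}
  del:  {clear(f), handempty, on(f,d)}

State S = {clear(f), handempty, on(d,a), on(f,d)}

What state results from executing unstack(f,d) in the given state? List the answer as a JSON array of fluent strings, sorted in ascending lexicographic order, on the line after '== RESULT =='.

Progress:
  pre ⊆ S: {clear(f), handempty, on(f,d)} ⊆ S  — applicable
  S \ del = {on(d,a)}
  ∪ add   = {clear(d), holding(f), on(d,a)}

== RESULT ==
["clear(d)", "holding(f)", "on(d,a)"]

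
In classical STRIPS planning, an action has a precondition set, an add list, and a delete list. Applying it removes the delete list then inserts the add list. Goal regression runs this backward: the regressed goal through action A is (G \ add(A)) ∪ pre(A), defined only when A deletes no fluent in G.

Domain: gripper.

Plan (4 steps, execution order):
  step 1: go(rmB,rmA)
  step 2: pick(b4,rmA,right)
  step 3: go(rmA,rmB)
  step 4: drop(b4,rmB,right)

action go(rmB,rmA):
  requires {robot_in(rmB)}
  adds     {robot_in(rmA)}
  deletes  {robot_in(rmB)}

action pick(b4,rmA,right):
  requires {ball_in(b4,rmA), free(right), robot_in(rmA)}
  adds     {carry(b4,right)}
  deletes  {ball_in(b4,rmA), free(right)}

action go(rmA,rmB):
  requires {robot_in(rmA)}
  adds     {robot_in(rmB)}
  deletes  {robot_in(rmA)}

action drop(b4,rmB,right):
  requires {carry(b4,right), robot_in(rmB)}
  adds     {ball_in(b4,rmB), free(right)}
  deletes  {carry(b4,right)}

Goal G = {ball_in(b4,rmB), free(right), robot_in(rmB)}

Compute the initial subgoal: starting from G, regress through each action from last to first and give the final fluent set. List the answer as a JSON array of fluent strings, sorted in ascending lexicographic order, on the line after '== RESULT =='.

Regress step by step:
  through step 4 (drop(b4,rmB,right)): drop {ball_in(b4,rmB), free(right)}, keep {robot_in(rmB)}, require {carry(b4,right), robot_in(rmB)}
    → {carry(b4,right), robot_in(rmB)}
  through step 3 (go(rmA,rmB)): drop {robot_in(rmB)}, keep {carry(b4,right)}, require {robot_in(rmA)}
    → {carry(b4,right), robot_in(rmA)}
  through step 2 (pick(b4,rmA,right)): drop {carry(b4,right)}, keep {robot_in(rmA)}, require {ball_in(b4,rmA), free(right), robot_in(rmA)}
    → {ball_in(b4,rmA), free(right), robot_in(rmA)}
  through step 1 (go(rmB,rmA)): drop {robot_in(rmA)}, keep {ball_in(b4,rmA), free(right)}, require {robot_in(rmB)}
    → {ball_in(b4,rmA), free(right), robot_in(rmB)}

== RESULT ==
["ball_in(b4,rmA)", "free(right)", "robot_in(rmB)"]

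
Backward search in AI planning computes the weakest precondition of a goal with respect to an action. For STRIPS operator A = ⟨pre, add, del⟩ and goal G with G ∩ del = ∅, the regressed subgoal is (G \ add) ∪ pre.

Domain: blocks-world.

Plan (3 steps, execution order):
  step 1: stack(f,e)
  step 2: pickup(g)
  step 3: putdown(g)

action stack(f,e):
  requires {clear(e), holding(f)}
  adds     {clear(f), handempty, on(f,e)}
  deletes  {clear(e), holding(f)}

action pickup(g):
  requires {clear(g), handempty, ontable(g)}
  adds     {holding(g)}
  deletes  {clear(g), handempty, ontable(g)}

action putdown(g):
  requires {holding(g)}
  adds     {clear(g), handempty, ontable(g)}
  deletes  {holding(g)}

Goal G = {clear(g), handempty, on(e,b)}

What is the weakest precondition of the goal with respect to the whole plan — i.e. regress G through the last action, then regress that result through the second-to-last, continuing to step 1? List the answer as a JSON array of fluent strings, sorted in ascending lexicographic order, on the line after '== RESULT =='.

Work backward from the goal:
  through step 3 (putdown(g)): drop {clear(g), handempty}, keep {on(e,b)}, require {holding(g)}
    → {holding(g), on(e,b)}
  through step 2 (pickup(g)): drop {holding(g)}, keep {on(e,b)}, require {clear(g), handempty, ontable(g)}
    → {clear(g), handempty, on(e,b), ontable(g)}
  through step 1 (stack(f,e)): drop {handempty}, keep {clear(g), on(e,b), ontable(g)}, require {clear(e), holding(f)}
    → {clear(e), clear(g), holding(f), on(e,b), ontable(g)}

== RESULT ==
["clear(e)", "clear(g)", "holding(f)", "on(e,b)", "ontable(g)"]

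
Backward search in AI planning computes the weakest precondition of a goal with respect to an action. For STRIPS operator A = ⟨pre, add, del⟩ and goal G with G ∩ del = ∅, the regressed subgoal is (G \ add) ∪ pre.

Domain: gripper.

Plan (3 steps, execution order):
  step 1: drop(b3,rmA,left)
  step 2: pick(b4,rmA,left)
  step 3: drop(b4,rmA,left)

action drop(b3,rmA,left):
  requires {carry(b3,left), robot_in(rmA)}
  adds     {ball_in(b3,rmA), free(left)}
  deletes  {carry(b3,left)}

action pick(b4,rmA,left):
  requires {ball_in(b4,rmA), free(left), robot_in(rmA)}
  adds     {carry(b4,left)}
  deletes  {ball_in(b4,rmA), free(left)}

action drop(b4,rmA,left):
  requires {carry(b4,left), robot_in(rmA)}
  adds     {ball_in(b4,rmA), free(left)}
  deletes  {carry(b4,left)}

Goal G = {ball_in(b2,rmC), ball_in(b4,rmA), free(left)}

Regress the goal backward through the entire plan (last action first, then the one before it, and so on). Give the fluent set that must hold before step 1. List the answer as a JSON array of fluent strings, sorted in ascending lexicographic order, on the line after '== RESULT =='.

Work backward from the goal:
  through step 3 (drop(b4,rmA,left)): drop {ball_in(b4,rmA), free(left)}, keep {ball_in(b2,rmC)}, require {carry(b4,left), robot_in(rmA)}
    → {ball_in(b2,rmC), carry(b4,left), robot_in(rmA)}
  through step 2 (pick(b4,rmA,left)): drop {carry(b4,left)}, keep {ball_in(b2,rmC), robot_in(rmA)}, require {ball_in(b4,rmA), free(left), robot_in(rmA)}
    → {ball_in(b2,rmC), ball_in(b4,rmA), free(left), robot_in(rmA)}
  through step 1 (drop(b3,rmA,left)): drop {free(left)}, keep {ball_in(b2,rmC), ball_in(b4,rmA), robot_in(rmA)}, require {carry(b3,left), robot_in(rmA)}
    → {ball_in(b2,rmC), ball_in(b4,rmA), carry(b3,left), robot_in(rmA)}

== RESULT ==
["ball_in(b2,rmC)", "ball_in(b4,rmA)", "carry(b3,left)", "robot_in(rmA)"]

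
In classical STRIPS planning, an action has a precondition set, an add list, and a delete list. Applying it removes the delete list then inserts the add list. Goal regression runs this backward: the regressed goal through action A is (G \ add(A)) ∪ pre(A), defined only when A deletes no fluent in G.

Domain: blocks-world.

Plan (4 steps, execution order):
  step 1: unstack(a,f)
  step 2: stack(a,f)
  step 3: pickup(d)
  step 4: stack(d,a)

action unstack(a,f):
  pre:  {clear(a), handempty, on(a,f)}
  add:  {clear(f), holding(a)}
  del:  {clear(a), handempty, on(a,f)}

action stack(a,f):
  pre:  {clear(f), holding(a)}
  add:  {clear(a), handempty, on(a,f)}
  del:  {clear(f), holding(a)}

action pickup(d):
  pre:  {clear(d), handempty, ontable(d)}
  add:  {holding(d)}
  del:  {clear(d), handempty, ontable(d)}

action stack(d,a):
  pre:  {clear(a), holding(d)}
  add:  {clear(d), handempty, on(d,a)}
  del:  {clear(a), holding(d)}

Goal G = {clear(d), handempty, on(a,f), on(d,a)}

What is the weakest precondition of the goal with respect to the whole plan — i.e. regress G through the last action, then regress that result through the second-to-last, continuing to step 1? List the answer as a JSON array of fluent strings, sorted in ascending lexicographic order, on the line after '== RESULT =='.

Regress step by step:
  through step 4 (stack(d,a)): drop {clear(d), handempty, on(d,a)}, keep {on(a,f)}, require {clear(a), holding(d)}
    → {clear(a), holding(d), on(a,f)}
  through step 3 (pickup(d)): drop {holding(d)}, keep {clear(a), on(a,f)}, require {clear(d), handempty, ontable(d)}
    → {clear(a), clear(d), handempty, on(a,f), ontable(d)}
  through step 2 (stack(a,f)): drop {clear(a), handempty, on(a,f)}, keep {clear(d), ontable(d)}, require {clear(f), holding(a)}
    → {clear(d), clear(f), holding(a), ontable(d)}
  through step 1 (unstack(a,f)): drop {clear(f), holding(a)}, keep {clear(d), ontable(d)}, require {clear(a), handempty, on(a,f)}
    → {clear(a), clear(d), handempty, on(a,f), ontable(d)}

== RESULT ==
["clear(a)", "clear(d)", "handempty", "on(a,f)", "ontable(d)"]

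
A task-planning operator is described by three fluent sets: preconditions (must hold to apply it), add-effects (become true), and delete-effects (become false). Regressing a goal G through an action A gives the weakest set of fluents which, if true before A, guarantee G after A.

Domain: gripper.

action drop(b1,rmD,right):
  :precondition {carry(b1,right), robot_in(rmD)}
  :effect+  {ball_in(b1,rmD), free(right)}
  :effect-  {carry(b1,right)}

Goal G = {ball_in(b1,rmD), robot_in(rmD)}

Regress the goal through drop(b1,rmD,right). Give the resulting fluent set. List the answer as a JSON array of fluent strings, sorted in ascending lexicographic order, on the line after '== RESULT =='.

Compute (G \ add) ∪ pre:
  G ∩ del = {}  (empty — regression defined)
  G \ add = {ball_in(b1,rmD), robot_in(rmD)} \ {ball_in(b1,rmD), free(right)} = {robot_in(rmD)}
  ∪ pre   = {robot_in(rmD)} ∪ {carry(b1,right), robot_in(rmD)}
          = {carry(b1,right), robot_in(rmD)}

== RESULT ==
["carry(b1,right)", "robot_in(rmD)"]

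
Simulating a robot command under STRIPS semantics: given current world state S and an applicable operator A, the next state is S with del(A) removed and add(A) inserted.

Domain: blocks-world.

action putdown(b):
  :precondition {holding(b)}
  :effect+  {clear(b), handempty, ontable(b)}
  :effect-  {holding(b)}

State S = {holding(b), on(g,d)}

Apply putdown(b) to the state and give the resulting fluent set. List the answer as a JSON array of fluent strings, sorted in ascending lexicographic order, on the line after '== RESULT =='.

Compute (S \ del) ∪ add:
  pre ⊆ S: {holding(b)} ⊆ S  — applicable
  S \ del = {on(g,d)}
  ∪ add   = {clear(b), handempty, on(g,d), ontable(b)}

== RESULT ==
["clear(b)", "handempty", "on(g,d)", "ontable(b)"]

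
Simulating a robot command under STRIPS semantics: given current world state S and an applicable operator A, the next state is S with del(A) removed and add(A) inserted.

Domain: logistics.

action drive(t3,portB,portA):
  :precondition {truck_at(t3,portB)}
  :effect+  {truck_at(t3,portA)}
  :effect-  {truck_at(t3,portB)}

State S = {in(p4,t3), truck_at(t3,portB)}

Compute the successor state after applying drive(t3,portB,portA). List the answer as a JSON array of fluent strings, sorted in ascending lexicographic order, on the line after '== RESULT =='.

Compute (S \ del) ∪ add:
  pre ⊆ S: {truck_at(t3,portB)} ⊆ S  — applicable
  S \ del = {in(p4,t3)}
  ∪ add   = {in(p4,t3), truck_at(t3,portA)}

== RESULT ==
["in(p4,t3)", "truck_at(t3,portA)"]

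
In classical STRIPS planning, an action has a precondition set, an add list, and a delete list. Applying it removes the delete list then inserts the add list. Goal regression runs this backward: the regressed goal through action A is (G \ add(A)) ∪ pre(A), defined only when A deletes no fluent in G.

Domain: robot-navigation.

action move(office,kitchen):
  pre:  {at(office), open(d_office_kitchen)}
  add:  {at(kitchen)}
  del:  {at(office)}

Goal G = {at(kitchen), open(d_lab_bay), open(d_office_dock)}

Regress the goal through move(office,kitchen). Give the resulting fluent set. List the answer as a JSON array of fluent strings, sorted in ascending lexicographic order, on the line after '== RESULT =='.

Regress:
  G ∩ del = {}  (empty — regression defined)
  G \ add = {at(kitchen), open(d_lab_bay), open(d_office_dock)} \ {at(kitchen)} = {open(d_lab_bay), open(d_office_dock)}
  ∪ pre   = {open(d_lab_bay), open(d_office_dock)} ∪ {at(office), open(d_office_kitchen)}
          = {at(office), open(d_lab_bay), open(d_office_dock), open(d_office_kitchen)}

== RESULT ==
["at(office)", "open(d_lab_bay)", "open(d_office_dock)", "open(d_office_kitchen)"]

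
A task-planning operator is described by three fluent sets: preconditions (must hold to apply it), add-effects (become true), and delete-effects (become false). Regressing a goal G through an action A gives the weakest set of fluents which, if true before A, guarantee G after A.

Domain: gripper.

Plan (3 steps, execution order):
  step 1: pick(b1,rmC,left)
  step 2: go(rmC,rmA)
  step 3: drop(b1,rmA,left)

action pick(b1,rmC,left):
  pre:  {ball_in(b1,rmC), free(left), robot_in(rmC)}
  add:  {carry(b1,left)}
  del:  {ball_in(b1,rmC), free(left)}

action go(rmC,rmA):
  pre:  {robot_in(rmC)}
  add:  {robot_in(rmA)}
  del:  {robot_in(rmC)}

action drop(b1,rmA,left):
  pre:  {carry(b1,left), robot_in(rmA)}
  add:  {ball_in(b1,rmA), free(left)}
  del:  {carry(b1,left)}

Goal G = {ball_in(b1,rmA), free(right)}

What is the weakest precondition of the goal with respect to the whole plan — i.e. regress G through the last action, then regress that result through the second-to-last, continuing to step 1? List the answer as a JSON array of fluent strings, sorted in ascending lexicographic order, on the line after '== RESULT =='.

Work backward from the goal:
  through step 3 (drop(b1,rmA,left)): drop {ball_in(b1,rmA)}, keep {free(right)}, require {carry(b1,left), robot_in(rmA)}
    → {carry(b1,left), free(right), robot_in(rmA)}
  through step 2 (go(rmC,rmA)): drop {robot_in(rmA)}, keep {carry(b1,left), free(right)}, require {robot_in(rmC)}
    → {carry(b1,left), free(right), robot_in(rmC)}
  through step 1 (pick(b1,rmC,left)): drop {carry(b1,left)}, keep {free(right), robot_in(rmC)}, require {ball_in(b1,rmC), free(left), robot_in(rmC)}
    → {ball_in(b1,rmC), free(left), free(right), robot_in(rmC)}

== RESULT ==
["ball_in(b1,rmC)", "free(left)", "free(right)", "robot_in(rmC)"]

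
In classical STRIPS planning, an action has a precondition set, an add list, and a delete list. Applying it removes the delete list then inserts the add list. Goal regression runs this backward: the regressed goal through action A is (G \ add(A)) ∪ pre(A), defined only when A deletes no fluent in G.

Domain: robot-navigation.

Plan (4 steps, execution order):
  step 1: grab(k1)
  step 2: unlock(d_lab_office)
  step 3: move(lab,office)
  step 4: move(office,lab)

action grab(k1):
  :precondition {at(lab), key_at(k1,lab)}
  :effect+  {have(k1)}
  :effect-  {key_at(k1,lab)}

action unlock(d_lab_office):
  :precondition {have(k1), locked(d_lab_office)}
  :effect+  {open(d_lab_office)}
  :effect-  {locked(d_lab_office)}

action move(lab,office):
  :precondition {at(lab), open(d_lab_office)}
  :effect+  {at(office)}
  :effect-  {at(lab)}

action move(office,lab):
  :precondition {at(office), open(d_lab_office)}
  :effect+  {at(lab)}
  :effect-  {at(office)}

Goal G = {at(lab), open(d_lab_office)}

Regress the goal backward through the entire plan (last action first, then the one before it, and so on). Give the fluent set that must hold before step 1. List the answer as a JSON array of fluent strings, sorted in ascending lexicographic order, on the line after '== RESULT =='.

Regress step by step:
  through step 4 (move(office,lab)): drop {at(lab)}, keep {open(d_lab_office)}, require {at(office), open(d_lab_office)}
    → {at(office), open(d_lab_office)}
  through step 3 (move(lab,office)): drop {at(office)}, keep {open(d_lab_office)}, require {at(lab), open(d_lab_office)}
    → {at(lab), open(d_lab_office)}
  through step 2 (unlock(d_lab_office)): drop {open(d_lab_office)}, keep {at(lab)}, require {have(k1), locked(d_lab_office)}
    → {at(lab), have(k1), locked(d_lab_office)}
  through step 1 (grab(k1)): drop {have(k1)}, keep {at(lab), locked(d_lab_office)}, require {at(lab), key_at(k1,lab)}
    → {at(lab), key_at(k1,lab), locked(d_lab_office)}

== RESULT ==
["at(lab)", "key_at(k1,lab)", "locked(d_lab_office)"]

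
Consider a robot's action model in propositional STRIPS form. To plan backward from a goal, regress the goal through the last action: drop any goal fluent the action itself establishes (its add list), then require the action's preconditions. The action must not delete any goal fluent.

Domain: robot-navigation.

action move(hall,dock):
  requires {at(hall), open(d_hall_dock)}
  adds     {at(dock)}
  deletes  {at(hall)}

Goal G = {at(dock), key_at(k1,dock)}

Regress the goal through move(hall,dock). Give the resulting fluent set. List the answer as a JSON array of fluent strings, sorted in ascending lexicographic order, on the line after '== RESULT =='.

Compute (G \ add) ∪ pre:
  G ∩ del = {}  (empty — regression defined)
  G \ add = {at(dock), key_at(k1,dock)} \ {at(dock)} = {key_at(k1,dock)}
  ∪ pre   = {key_at(k1,dock)} ∪ {at(hall), open(d_hall_dock)}
          = {at(hall), key_at(k1,dock), open(d_hall_dock)}

== RESULT ==
["at(hall)", "key_at(k1,dock)", "open(d_hall_dock)"]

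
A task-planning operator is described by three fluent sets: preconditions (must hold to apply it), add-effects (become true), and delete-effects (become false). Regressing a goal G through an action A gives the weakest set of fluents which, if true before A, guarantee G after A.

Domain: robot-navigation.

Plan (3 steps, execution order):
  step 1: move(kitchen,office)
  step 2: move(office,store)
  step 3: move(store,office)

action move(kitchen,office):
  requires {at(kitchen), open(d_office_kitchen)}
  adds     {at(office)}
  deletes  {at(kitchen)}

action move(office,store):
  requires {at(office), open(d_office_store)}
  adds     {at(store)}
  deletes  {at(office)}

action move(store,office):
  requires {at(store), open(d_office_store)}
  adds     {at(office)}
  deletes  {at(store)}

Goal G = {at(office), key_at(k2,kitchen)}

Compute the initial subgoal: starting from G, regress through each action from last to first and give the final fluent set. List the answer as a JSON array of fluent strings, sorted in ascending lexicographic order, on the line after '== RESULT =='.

Regress step by step:
  through step 3 (move(store,office)): drop {at(office)}, keep {key_at(k2,kitchen)}, require {at(store), open(d_office_store)}
    → {at(store), key_at(k2,kitchen), open(d_office_store)}
  through step 2 (move(office,store)): drop {at(store)}, keep {key_at(k2,kitchen), open(d_office_store)}, require {at(office), open(d_office_store)}
    → {at(office), key_at(k2,kitchen), open(d_office_store)}
  through step 1 (move(kitchen,office)): drop {at(office)}, keep {key_at(k2,kitchen), open(d_office_store)}, require {at(kitchen), open(d_office_kitchen)}
    → {at(kitchen), key_at(k2,kitchen), open(d_office_kitchen), open(d_office_store)}

== RESULT ==
["at(kitchen)", "key_at(k2,kitchen)", "open(d_office_kitchen)", "open(d_office_store)"]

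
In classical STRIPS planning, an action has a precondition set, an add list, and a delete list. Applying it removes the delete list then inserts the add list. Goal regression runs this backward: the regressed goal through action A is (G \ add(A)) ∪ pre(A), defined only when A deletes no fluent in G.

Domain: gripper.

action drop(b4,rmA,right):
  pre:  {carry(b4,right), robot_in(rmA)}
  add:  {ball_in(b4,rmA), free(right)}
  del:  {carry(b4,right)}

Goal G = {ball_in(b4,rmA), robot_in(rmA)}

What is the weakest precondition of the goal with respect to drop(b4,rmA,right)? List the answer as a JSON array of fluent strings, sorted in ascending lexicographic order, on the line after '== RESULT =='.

Regress:
  G ∩ del = {}  (empty — regression defined)
  G \ add = {ball_in(b4,rmA), robot_in(rmA)} \ {ball_in(b4,rmA), free(right)} = {robot_in(rmA)}
  ∪ pre   = {robot_in(rmA)} ∪ {carry(b4,right), robot_in(rmA)}
          = {carry(b4,right), robot_in(rmA)}

== RESULT ==
["carry(b4,right)", "robot_in(rmA)"]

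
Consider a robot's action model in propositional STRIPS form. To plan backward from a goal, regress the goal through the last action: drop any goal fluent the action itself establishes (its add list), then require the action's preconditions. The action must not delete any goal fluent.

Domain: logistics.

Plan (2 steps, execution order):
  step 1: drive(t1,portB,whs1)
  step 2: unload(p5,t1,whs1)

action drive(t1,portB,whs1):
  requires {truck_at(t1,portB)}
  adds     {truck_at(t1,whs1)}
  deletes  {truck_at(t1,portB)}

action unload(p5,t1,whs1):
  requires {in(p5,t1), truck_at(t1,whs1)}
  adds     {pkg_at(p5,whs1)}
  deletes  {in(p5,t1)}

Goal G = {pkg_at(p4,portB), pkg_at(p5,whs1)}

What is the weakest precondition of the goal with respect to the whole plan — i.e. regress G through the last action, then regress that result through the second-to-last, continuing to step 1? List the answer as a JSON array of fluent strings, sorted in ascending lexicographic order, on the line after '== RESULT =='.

Regress step by step:
  through step 2 (unload(p5,t1,whs1)): drop {pkg_at(p5,whs1)}, keep {pkg_at(p4,portB)}, require {in(p5,t1), truck_at(t1,whs1)}
    → {in(p5,t1), pkg_at(p4,portB), truck_at(t1,whs1)}
  through step 1 (drive(t1,portB,whs1)): drop {truck_at(t1,whs1)}, keep {in(p5,t1), pkg_at(p4,portB)}, require {truck_at(t1,portB)}
    → {in(p5,t1), pkg_at(p4,portB), truck_at(t1,portB)}

== RESULT ==
["in(p5,t1)", "pkg_at(p4,portB)", "truck_at(t1,portB)"]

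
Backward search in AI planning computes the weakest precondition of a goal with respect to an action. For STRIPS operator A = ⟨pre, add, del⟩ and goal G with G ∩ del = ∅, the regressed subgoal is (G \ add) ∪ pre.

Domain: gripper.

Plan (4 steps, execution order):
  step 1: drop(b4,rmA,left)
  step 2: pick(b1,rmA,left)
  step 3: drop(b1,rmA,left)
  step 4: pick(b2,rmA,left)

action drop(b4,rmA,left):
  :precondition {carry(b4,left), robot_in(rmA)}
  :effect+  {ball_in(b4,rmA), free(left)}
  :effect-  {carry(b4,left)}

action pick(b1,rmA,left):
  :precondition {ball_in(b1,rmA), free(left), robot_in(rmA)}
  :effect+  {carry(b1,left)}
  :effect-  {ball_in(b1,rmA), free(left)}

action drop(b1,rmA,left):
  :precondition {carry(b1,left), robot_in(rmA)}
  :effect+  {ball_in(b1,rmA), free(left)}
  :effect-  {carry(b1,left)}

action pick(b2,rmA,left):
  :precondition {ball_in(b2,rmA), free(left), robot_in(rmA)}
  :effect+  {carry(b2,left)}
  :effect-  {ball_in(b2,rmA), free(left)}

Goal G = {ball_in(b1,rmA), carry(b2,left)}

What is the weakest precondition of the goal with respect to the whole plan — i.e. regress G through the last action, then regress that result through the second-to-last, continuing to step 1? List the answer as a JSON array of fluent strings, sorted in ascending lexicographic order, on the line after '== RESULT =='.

Regress step by step:
  through step 4 (pick(b2,rmA,left)): drop {carry(b2,left)}, keep {ball_in(b1,rmA)}, require {ball_in(b2,rmA), free(left), robot_in(rmA)}
    → {ball_in(b1,rmA), ball_in(b2,rmA), free(left), robot_in(rmA)}
  through step 3 (drop(b1,rmA,left)): drop {ball_in(b1,rmA), free(left)}, keep {ball_in(b2,rmA), robot_in(rmA)}, require {carry(b1,left), robot_in(rmA)}
    → {ball_in(b2,rmA), carry(b1,left), robot_in(rmA)}
  through step 2 (pick(b1,rmA,left)): drop {carry(b1,left)}, keep {ball_in(b2,rmA), robot_in(rmA)}, require {ball_in(b1,rmA), free(left), robot_in(rmA)}
    → {ball_in(b1,rmA), ball_in(b2,rmA), free(left), robot_in(rmA)}
  through step 1 (drop(b4,rmA,left)): drop {free(left)}, keep {ball_in(b1,rmA), ball_in(b2,rmA), robot_in(rmA)}, require {carry(b4,left), robot_in(rmA)}
    → {ball_in(b1,rmA), ball_in(b2,rmA), carry(b4,left), robot_in(rmA)}

== RESULT ==
["ball_in(b1,rmA)", "ball_in(b2,rmA)", "carry(b4,left)", "robot_in(rmA)"]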